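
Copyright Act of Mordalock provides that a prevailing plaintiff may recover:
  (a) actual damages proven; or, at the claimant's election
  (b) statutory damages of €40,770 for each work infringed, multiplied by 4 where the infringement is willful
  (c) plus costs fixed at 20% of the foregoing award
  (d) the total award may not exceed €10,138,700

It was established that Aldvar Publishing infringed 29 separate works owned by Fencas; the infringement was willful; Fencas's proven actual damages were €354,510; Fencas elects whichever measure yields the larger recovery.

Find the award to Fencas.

Statutory damages: 29 × €40,770 = €1,182,330
Multiplied by 4: 4 × €1,182,330 = €4,729,320
Greater of actual damages (€354,510) or enhanced statutory damages (€4,729,320): €4,729,320
Costs: 20% of €4,729,320 = €945,864
Award plus costs: €4,729,320 + €945,864 = €5,675,184
Cap at €10,138,700: €5,675,184 is within the cap, no reduction.

€5,675,184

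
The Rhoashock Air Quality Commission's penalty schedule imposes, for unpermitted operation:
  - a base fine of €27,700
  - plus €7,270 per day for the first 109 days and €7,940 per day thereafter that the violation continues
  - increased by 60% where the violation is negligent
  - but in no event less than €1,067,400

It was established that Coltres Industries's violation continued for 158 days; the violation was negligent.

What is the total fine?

First 109 days: 109 × €7,270 = €792,430
Remaining days: (158 − 109) × €7,940 = €389,060
Per-day component: €792,430 + €389,060 = €1,181,490
Base plus per-day: €27,700 + €1,181,490 = €1,209,190
Enhancement: 60% of €1,209,190 = €725,514
Enhanced fine: €1,209,190 + €725,514 = €1,934,704
Minimum €1,067,400: €1,934,704 meets the minimum, no increase.

€1,934,704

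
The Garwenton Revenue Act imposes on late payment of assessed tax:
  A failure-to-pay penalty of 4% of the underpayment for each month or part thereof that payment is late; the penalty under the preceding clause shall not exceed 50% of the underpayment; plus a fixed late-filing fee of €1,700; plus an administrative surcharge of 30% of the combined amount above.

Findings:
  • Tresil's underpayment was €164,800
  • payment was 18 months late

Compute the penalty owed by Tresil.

€109,330

Accrued rate: 4% × 18 = 72%, capped at 50% → 50%
Failure-to-pay penalty: 50% of €164,800 = €82,400
Penalty before surcharge: €82,400 + €1,700 = €84,100
Administrative surcharge: 30% of €84,100 = €25,230
Total penalty: €84,100 + €25,230 = €109,330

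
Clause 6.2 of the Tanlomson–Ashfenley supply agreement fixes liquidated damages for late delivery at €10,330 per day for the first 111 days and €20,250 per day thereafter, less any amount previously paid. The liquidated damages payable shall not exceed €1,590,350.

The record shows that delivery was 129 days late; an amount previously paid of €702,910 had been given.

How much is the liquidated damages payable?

First 111 days: 111 × €10,330 = €1,146,630
Remaining days: (129 − 111) × €20,250 = €364,500
Accrued per-day damages: €1,146,630 + €364,500 = €1,511,130
Less amount previously paid: €1,511,130 − €702,910 = €808,220
Cap at €1,590,350: €808,220 is within the cap, no reduction.

Liquidated damages: €808,220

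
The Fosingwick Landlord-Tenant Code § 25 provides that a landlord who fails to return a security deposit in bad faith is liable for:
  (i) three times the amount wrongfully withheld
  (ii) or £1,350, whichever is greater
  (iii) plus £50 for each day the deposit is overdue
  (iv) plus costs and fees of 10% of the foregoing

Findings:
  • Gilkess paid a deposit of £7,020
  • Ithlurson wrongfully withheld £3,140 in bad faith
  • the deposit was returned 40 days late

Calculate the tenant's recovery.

Trebled: 3 × £3,140 = £9,420
Minimum £1,350: £9,420 meets the minimum, no increase.
Late-return penalty: 40 × £50 = £2,000
Damages plus late penalty: £9,420 + £2,000 = £11,420
Costs and fees: 10% of £11,420 = £1,142
Total recovery: £11,420 + £1,142 = £12,562

£12,562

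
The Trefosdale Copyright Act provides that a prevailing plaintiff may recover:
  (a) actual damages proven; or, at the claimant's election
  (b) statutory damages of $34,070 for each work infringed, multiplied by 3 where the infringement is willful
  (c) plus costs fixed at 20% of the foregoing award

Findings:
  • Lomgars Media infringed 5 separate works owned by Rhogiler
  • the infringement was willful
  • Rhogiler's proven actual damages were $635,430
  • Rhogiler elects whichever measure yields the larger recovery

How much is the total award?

$762,516

Statutory damages: 5 × $34,070 = $170,350
Trebled: 3 × $170,350 = $511,050
Greater of actual damages ($635,430) or enhanced statutory damages ($511,050): $635,430
Costs: 20% of $635,430 = $127,086
Award plus costs: $635,430 + $127,086 = $762,516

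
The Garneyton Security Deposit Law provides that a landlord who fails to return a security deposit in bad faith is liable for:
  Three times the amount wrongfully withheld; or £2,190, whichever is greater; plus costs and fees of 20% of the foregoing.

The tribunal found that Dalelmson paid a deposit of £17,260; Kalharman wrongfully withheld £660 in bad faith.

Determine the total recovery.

Recovery: £2,628

Trebled: 3 × £660 = £1,980
Minimum £2,190: £1,980 is below the minimum → £2,190
Costs and fees: 20% of £2,190 = £438
Total recovery: £2,190 + £438 = £2,628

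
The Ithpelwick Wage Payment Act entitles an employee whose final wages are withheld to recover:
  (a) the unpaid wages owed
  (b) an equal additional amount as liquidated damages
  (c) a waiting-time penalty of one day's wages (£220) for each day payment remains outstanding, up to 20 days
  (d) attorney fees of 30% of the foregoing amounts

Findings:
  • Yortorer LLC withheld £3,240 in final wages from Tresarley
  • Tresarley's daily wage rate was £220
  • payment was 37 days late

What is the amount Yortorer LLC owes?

£14,144

Liquidated damages (equal amount): £3,240
Penalty days: min(37, 20) = 20
Waiting-time penalty: 20 × £220 = £4,400
Subtotal: £3,240 + £3,240 + £4,400 = £10,880
Attorney fees: 30% of £10,880 = £3,264
Total award: £10,880 + £3,264 = £14,144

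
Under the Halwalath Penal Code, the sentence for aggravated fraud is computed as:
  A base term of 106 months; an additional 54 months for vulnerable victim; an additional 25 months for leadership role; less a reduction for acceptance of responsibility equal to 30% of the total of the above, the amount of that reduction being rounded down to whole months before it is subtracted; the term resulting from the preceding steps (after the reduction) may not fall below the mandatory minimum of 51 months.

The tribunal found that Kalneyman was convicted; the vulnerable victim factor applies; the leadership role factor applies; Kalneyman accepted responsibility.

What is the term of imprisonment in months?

130 months

Vulnerable victim enhancement: +54 months
Leadership role enhancement: +25 months
Adjusted term: 106 months + 54 months + 25 months = 185 months
Acceptance of responsibility reduction: 30% of 185 months = 55 months (rounded down)
After reduction: 185 − 55 = 130 months
Minimum 51 months: 130 months meets the minimum, no increase.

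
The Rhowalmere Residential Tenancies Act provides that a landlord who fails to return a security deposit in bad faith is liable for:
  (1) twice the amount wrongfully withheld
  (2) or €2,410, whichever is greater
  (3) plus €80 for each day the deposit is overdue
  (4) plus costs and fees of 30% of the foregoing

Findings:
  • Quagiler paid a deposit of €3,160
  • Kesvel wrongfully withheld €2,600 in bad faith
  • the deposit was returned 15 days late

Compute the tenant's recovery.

€8,320

Doubled: 2 × €2,600 = €5,200
Minimum €2,410: €5,200 meets the minimum, no increase.
Late-return penalty: 15 × €80 = €1,200
Damages plus late penalty: €5,200 + €1,200 = €6,400
Costs and fees: 30% of €6,400 = €1,920
Total recovery: €6,400 + €1,920 = €8,320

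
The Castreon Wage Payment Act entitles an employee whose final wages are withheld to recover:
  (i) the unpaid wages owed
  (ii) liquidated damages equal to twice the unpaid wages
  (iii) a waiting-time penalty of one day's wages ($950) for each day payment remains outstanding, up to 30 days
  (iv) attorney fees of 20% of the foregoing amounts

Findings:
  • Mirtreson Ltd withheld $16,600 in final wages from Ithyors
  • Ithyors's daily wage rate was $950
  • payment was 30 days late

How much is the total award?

Doubled: 2 × $16,600 = $33,200
Penalty days: min(30, 30) = 30
Waiting-time penalty: 30 × $950 = $28,500
Subtotal: $16,600 + $33,200 + $28,500 = $78,300
Attorney fees: 20% of $78,300 = $15,660
Total award: $78,300 + $15,660 = $93,960

Total award: $93,960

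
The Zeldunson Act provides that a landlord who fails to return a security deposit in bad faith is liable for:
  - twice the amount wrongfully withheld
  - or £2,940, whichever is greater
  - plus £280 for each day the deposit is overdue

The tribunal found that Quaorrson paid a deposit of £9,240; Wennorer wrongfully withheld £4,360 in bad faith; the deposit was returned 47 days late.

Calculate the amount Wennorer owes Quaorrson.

Doubled: 2 × £4,360 = £8,720
Minimum £2,940: £8,720 meets the minimum, no increase.
Late-return penalty: 47 × £280 = £13,160
Damages plus late penalty: £8,720 + £13,160 = £21,880

Recovery: £21,880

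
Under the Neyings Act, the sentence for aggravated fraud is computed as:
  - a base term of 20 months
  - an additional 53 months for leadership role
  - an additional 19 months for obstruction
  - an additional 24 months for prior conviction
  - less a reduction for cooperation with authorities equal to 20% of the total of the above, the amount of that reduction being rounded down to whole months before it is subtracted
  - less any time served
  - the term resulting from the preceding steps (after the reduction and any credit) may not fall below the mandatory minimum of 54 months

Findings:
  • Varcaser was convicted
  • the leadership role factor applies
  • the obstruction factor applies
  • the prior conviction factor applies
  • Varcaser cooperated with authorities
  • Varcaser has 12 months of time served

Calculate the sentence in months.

Sentence: 81 months

Leadership role enhancement: +53 months
Obstruction enhancement: +19 months
Prior conviction enhancement: +24 months
Adjusted term: 20 months + 53 months + 19 months + 24 months = 116 months
Cooperation with authorities reduction: 20% of 116 months = 23 months (rounded down)
After reduction: 116 − 23 = 93 months
Less time served: 93 months − 12 months = 81 months
Minimum 54 months: 81 months meets the minimum, no increase.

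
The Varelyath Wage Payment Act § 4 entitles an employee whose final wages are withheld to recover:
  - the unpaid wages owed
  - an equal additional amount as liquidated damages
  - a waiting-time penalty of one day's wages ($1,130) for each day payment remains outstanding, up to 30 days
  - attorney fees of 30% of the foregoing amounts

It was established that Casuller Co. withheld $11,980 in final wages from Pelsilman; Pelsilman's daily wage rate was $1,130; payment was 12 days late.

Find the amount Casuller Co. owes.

Total award: $48,776

Liquidated damages (equal amount): $11,980
Penalty days: min(12, 30) = 12
Waiting-time penalty: 12 × $1,130 = $13,560
Subtotal: $11,980 + $11,980 + $13,560 = $37,520
Attorney fees: 30% of $37,520 = $11,256
Total award: $37,520 + $11,256 = $48,776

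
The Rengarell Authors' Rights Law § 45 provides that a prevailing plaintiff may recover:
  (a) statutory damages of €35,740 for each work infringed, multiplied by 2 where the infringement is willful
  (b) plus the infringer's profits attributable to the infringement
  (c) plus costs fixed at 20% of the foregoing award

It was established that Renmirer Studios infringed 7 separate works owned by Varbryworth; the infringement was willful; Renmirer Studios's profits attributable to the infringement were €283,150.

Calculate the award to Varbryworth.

€940,212

Statutory damages: 7 × €35,740 = €250,180
Doubled: 2 × €250,180 = €500,360
Combined award: €500,360 + €283,150 = €783,510
Costs: 20% of €783,510 = €156,702
Award plus costs: €783,510 + €156,702 = €940,212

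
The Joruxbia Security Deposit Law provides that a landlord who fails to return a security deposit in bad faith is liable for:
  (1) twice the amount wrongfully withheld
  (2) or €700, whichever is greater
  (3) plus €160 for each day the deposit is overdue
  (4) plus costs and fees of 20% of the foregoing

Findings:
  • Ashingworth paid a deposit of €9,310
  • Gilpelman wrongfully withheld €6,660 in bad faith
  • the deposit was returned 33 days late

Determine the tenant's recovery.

Doubled: 2 × €6,660 = €13,320
Minimum €700: €13,320 meets the minimum, no increase.
Late-return penalty: 33 × €160 = €5,280
Damages plus late penalty: €13,320 + €5,280 = €18,600
Costs and fees: 20% of €18,600 = €3,720
Total recovery: €18,600 + €3,720 = €22,320

Recovery: €22,320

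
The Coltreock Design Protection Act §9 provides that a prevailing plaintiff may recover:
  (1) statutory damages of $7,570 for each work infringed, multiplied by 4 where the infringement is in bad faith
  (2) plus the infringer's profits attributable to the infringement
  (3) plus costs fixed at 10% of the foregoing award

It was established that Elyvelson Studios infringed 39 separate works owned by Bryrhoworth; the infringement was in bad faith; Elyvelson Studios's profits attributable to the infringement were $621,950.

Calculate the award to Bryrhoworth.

Statutory damages: 39 × $7,570 = $295,230
Multiplied by 4: 4 × $295,230 = $1,180,920
Combined award: $1,180,920 + $621,950 = $1,802,870
Costs: 10% of $1,802,870 = $180,287
Award plus costs: $1,802,870 + $180,287 = $1,983,157

Award: $1,983,157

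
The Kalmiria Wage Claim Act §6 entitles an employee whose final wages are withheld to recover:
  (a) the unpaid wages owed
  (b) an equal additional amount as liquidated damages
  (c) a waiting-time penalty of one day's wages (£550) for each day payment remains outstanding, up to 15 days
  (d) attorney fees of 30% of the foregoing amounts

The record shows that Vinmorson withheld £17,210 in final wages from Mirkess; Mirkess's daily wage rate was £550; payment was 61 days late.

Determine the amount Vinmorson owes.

£55,471

Liquidated damages (equal amount): £17,210
Penalty days: min(61, 15) = 15
Waiting-time penalty: 15 × £550 = £8,250
Subtotal: £17,210 + £17,210 + £8,250 = £42,670
Attorney fees: 30% of £42,670 = £12,801
Total award: £42,670 + £12,801 = £55,471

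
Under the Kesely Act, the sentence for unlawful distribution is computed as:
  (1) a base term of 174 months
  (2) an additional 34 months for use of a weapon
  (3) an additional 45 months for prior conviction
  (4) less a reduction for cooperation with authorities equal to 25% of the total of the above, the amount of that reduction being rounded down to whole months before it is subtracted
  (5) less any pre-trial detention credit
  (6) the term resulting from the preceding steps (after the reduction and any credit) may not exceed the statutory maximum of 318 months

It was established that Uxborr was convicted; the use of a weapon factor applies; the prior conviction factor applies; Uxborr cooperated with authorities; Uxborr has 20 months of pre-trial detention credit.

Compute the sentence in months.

Sentence: 170 months

Use of a weapon enhancement: +34 months
Prior conviction enhancement: +45 months
Adjusted term: 174 months + 34 months + 45 months = 253 months
Cooperation with authorities reduction: 25% of 253 months = 63 months (rounded down)
After reduction: 253 − 63 = 190 months
Less pre-trial detention credit: 190 months − 20 months = 170 months
Cap at 318 months: 170 months is within the cap, no reduction.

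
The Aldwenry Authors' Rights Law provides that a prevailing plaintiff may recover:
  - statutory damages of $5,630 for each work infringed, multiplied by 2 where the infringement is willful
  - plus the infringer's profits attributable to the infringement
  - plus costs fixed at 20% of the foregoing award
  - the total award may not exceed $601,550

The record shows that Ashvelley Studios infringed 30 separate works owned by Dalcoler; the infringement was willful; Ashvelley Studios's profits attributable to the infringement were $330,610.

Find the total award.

Statutory damages: 30 × $5,630 = $168,900
Doubled: 2 × $168,900 = $337,800
Combined award: $337,800 + $330,610 = $668,410
Costs: 20% of $668,410 = $133,682
Award plus costs: $668,410 + $133,682 = $802,092
Cap at $601,550: $802,092 exceeds the cap → $601,550

Award: $601,550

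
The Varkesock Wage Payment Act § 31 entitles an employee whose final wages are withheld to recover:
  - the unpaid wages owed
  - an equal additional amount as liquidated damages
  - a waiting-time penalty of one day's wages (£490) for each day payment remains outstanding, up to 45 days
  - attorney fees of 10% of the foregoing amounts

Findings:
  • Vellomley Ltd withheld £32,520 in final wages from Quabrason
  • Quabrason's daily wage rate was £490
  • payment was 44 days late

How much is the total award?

Liquidated damages (equal amount): £32,520
Penalty days: min(44, 45) = 44
Waiting-time penalty: 44 × £490 = £21,560
Subtotal: £32,520 + £32,520 + £21,560 = £86,600
Attorney fees: 10% of £86,600 = £8,660
Total award: £86,600 + £8,660 = £95,260

£95,260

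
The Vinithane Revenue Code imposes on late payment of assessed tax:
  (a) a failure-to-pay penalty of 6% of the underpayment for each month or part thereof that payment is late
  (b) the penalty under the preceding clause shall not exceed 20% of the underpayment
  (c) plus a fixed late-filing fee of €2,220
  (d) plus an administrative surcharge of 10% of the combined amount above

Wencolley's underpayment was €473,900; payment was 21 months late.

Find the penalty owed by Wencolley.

Accrued rate: 6% × 21 = 126%, capped at 20% → 20%
Failure-to-pay penalty: 20% of €473,900 = €94,780
Penalty before surcharge: €94,780 + €2,220 = €97,000
Administrative surcharge: 10% of €97,000 = €9,700
Total penalty: €97,000 + €9,700 = €106,700

€106,700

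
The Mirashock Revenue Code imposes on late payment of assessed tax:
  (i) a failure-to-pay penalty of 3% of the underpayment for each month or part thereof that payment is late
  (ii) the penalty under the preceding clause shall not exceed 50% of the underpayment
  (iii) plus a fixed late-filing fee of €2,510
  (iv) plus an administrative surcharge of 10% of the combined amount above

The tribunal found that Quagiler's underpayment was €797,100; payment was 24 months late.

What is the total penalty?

€441,166

Accrued rate: 3% × 24 = 72%, capped at 50% → 50%
Failure-to-pay penalty: 50% of €797,100 = €398,550
Penalty before surcharge: €398,550 + €2,510 = €401,060
Administrative surcharge: 10% of €401,060 = €40,106
Total penalty: €401,060 + €40,106 = €441,166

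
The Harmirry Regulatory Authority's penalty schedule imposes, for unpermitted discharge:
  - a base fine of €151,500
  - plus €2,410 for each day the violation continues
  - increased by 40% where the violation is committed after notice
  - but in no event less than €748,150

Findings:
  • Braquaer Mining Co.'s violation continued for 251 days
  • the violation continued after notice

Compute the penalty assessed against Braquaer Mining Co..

€1,058,974

Per-day component: 251 × €2,410 = €604,910
Base plus per-day: €151,500 + €604,910 = €756,410
Enhancement: 40% of €756,410 = €302,564
Enhanced fine: €756,410 + €302,564 = €1,058,974
Minimum €748,150: €1,058,974 meets the minimum, no increase.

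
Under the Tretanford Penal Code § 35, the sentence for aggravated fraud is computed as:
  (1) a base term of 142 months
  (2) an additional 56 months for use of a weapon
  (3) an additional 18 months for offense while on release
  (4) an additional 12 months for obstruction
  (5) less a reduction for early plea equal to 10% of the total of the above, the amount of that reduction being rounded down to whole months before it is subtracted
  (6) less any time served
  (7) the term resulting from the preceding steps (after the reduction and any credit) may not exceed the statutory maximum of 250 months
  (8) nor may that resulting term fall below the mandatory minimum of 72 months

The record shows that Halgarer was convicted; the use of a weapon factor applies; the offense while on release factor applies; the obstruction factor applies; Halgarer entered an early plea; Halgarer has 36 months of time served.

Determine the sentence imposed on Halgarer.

Use of a weapon enhancement: +56 months
Offense while on release enhancement: +18 months
Obstruction enhancement: +12 months
Adjusted term: 142 months + 56 months + 18 months + 12 months = 228 months
Early plea reduction: 10% of 228 months = 22 months (rounded down)
After reduction: 228 − 22 = 206 months
Less time served: 206 months − 36 months = 170 months
Cap at 250 months: 170 months is within the cap, no reduction.
Minimum 72 months: 170 months meets the minimum, no increase.

Sentence: 170 months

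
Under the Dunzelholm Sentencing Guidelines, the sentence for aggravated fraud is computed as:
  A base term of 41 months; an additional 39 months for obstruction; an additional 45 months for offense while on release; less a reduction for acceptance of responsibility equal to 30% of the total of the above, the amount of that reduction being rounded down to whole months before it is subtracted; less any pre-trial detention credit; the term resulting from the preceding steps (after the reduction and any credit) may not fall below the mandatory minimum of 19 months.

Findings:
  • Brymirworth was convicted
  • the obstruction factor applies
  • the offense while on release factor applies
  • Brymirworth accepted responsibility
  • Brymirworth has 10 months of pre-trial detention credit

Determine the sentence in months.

Obstruction enhancement: +39 months
Offense while on release enhancement: +45 months
Adjusted term: 41 months + 39 months + 45 months = 125 months
Acceptance of responsibility reduction: 30% of 125 months = 37 months (rounded down)
After reduction: 125 − 37 = 88 months
Less pre-trial detention credit: 88 months − 10 months = 78 months
Minimum 19 months: 78 months meets the minimum, no increase.

78 months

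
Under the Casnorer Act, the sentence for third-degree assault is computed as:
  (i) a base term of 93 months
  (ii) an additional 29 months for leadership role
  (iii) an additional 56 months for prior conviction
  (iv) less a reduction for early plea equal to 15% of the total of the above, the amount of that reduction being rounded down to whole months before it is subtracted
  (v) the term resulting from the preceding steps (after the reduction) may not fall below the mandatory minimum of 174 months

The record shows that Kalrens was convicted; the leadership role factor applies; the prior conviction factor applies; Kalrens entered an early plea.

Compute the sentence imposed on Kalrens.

Leadership role enhancement: +29 months
Prior conviction enhancement: +56 months
Adjusted term: 93 months + 29 months + 56 months = 178 months
Early plea reduction: 15% of 178 months = 26 months (rounded down)
After reduction: 178 − 26 = 152 months
Minimum 174 months: 152 months is below the minimum → 174 months

Sentence: 174 months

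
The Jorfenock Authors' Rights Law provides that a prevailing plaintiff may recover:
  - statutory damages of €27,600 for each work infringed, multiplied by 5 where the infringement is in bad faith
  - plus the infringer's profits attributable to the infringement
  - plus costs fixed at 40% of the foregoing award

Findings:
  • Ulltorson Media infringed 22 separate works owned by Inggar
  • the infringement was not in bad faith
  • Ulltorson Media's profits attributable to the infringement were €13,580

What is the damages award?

Award: €869,092

Statutory damages: 22 × €27,600 = €607,200
Infringement not in bad faith: no ×5 enhancement.
Combined award: €607,200 + €13,580 = €620,780
Costs: 40% of €620,780 = €248,312
Award plus costs: €620,780 + €248,312 = €869,092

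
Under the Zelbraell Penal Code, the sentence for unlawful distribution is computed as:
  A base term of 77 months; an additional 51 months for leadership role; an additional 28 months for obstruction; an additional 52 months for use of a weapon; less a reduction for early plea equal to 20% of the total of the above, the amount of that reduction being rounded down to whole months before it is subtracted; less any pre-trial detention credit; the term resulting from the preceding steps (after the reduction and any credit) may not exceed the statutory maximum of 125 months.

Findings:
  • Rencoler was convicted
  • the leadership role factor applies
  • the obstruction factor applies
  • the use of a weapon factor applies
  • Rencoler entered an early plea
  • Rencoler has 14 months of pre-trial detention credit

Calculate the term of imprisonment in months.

Sentence: 125 months

Leadership role enhancement: +51 months
Obstruction enhancement: +28 months
Use of a weapon enhancement: +52 months
Adjusted term: 77 months + 51 months + 28 months + 52 months = 208 months
Early plea reduction: 20% of 208 months = 41 months (rounded down)
After reduction: 208 − 41 = 167 months
Less pre-trial detention credit: 167 months − 14 months = 153 months
Cap at 125 months: 153 months exceeds the cap → 125 months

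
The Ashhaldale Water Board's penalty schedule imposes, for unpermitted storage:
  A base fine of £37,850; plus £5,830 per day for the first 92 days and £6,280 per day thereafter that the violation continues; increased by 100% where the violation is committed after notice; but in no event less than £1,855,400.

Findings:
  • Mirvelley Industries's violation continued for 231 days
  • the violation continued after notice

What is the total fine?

First 92 days: 92 × £5,830 = £536,360
Remaining days: (231 − 92) × £6,280 = £872,920
Per-day component: £536,360 + £872,920 = £1,409,280
Base plus per-day: £37,850 + £1,409,280 = £1,447,130
Enhancement: 100% of £1,447,130 = £1,447,130
Enhanced fine: £1,447,130 + £1,447,130 = £2,894,260
Minimum £1,855,400: £2,894,260 meets the minimum, no increase.

£2,894,260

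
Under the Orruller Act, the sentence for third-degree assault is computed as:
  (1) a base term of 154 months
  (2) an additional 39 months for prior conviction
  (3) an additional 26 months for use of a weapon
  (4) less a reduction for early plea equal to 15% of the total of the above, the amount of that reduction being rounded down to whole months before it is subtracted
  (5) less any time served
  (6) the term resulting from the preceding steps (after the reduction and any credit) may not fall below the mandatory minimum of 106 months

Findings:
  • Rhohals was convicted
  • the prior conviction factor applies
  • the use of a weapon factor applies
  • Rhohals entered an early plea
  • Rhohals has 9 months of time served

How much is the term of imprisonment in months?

Prior conviction enhancement: +39 months
Use of a weapon enhancement: +26 months
Adjusted term: 154 months + 39 months + 26 months = 219 months
Early plea reduction: 15% of 219 months = 32 months (rounded down)
After reduction: 219 − 32 = 187 months
Less time served: 187 months − 9 months = 178 months
Minimum 106 months: 178 months meets the minimum, no increase.

178 months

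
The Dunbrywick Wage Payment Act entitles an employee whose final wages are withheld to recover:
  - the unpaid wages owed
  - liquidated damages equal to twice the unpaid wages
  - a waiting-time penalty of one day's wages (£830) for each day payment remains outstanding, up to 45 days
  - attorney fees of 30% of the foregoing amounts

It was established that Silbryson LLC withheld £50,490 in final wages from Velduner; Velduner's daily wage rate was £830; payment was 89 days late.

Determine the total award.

£245,466

Doubled: 2 × £50,490 = £100,980
Penalty days: min(89, 45) = 45
Waiting-time penalty: 45 × £830 = £37,350
Subtotal: £50,490 + £100,980 + £37,350 = £188,820
Attorney fees: 30% of £188,820 = £56,646
Total award: £188,820 + £56,646 = £245,466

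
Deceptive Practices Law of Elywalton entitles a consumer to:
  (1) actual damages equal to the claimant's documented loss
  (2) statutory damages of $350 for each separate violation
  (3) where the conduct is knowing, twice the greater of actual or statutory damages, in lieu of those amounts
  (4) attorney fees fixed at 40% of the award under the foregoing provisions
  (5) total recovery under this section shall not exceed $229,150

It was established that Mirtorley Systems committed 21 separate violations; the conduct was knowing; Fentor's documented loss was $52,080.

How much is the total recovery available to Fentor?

$145,824

Statutory damages: 21 × $350 = $7,350
Greater of actual damages ($52,080) or statutory damages ($7,350): $52,080
Doubled: 2 × $52,080 = $104,160
Attorney fees: 40% of $104,160 = $41,664
Total before cap: $104,160 + $41,664 = $145,824
Cap at $229,150: $145,824 is within the cap, no reduction.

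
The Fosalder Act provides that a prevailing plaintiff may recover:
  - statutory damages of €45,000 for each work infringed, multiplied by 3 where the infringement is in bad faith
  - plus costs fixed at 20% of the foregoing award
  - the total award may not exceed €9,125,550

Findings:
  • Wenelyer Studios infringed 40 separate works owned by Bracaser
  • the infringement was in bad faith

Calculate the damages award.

Statutory damages: 40 × €45,000 = €1,800,000
Trebled: 3 × €1,800,000 = €5,400,000
Costs: 20% of €5,400,000 = €1,080,000
Award plus costs: €5,400,000 + €1,080,000 = €6,480,000
Cap at €9,125,550: €6,480,000 is within the cap, no reduction.

€6,480,000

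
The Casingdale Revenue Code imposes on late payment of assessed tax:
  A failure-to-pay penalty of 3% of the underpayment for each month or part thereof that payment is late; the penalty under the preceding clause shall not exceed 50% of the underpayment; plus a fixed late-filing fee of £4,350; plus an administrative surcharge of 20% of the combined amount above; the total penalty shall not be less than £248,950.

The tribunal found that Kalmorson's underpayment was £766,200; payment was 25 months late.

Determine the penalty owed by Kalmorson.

Accrued rate: 3% × 25 = 75%, capped at 50% → 50%
Failure-to-pay penalty: 50% of £766,200 = £383,100
Penalty before surcharge: £383,100 + £4,350 = £387,450
Administrative surcharge: 20% of £387,450 = £77,490
Total penalty: £387,450 + £77,490 = £464,940
Minimum £248,950: £464,940 meets the minimum, no increase.

Penalty: £464,940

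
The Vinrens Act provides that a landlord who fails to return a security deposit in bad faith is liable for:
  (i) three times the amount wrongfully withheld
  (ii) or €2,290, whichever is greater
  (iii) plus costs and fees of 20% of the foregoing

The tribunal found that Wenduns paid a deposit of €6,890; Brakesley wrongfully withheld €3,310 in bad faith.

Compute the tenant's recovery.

Trebled: 3 × €3,310 = €9,930
Minimum €2,290: €9,930 meets the minimum, no increase.
Costs and fees: 20% of €9,930 = €1,986
Total recovery: €9,930 + €1,986 = €11,916

€11,916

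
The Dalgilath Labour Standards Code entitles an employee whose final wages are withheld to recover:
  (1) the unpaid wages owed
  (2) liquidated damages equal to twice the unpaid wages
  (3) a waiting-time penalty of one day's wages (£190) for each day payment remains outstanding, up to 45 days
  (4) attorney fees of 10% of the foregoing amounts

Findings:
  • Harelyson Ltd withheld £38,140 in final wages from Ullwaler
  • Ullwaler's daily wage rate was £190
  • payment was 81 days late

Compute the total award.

Doubled: 2 × £38,140 = £76,280
Penalty days: min(81, 45) = 45
Waiting-time penalty: 45 × £190 = £8,550
Subtotal: £38,140 + £76,280 + £8,550 = £122,970
Attorney fees: 10% of £122,970 = £12,297
Total award: £122,970 + £12,297 = £135,267

£135,267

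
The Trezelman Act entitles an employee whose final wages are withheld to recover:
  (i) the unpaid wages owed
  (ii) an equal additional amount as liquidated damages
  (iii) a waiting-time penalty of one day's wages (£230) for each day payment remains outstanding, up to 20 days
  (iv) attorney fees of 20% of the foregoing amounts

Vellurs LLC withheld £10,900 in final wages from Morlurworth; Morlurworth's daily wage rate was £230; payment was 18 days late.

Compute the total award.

Liquidated damages (equal amount): £10,900
Penalty days: min(18, 20) = 18
Waiting-time penalty: 18 × £230 = £4,140
Subtotal: £10,900 + £10,900 + £4,140 = £25,940
Attorney fees: 20% of £25,940 = £5,188
Total award: £25,940 + £5,188 = £31,128

Total award: £31,128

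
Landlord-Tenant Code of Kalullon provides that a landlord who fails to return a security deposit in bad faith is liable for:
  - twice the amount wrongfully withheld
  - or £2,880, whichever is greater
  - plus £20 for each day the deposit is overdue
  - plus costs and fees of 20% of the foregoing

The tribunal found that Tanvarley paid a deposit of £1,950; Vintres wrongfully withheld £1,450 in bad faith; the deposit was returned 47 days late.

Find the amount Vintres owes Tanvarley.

Doubled: 2 × £1,450 = £2,900
Minimum £2,880: £2,900 meets the minimum, no increase.
Late-return penalty: 47 × £20 = £940
Damages plus late penalty: £2,900 + £940 = £3,840
Costs and fees: 20% of £3,840 = £768
Total recovery: £3,840 + £768 = £4,608

£4,608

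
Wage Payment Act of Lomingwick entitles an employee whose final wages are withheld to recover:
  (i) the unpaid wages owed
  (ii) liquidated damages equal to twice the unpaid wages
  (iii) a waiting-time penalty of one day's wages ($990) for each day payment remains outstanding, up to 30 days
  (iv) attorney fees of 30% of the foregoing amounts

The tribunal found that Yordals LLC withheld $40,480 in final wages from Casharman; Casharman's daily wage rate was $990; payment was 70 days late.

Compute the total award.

$196,482

Doubled: 2 × $40,480 = $80,960
Penalty days: min(70, 30) = 30
Waiting-time penalty: 30 × $990 = $29,700
Subtotal: $40,480 + $80,960 + $29,700 = $151,140
Attorney fees: 30% of $151,140 = $45,342
Total award: $151,140 + $45,342 = $196,482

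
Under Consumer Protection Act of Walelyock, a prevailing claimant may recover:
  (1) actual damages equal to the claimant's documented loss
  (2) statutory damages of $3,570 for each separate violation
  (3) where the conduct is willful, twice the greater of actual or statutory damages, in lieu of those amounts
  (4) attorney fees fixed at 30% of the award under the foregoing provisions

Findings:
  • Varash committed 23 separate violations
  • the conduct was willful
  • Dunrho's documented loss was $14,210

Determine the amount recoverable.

$213,486

Statutory damages: 23 × $3,570 = $82,110
Greater of actual damages ($14,210) or statutory damages ($82,110): $82,110
Doubled: 2 × $82,110 = $164,220
Attorney fees: 30% of $164,220 = $49,266
Total recovery: $164,220 + $49,266 = $213,486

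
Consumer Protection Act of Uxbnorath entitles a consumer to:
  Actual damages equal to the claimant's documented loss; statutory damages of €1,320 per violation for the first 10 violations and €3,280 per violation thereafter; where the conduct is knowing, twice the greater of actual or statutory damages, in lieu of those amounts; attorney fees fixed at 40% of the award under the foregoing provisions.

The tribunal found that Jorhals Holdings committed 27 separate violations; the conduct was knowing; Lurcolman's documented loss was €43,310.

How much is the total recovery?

€193,088

First 10 violations: 10 × €1,320 = €13,200
Remaining violations: (27 − 10) × €3,280 = €55,760
Statutory damages: €13,200 + €55,760 = €68,960
Greater of actual damages (€43,310) or statutory damages (€68,960): €68,960
Doubled: 2 × €68,960 = €137,920
Attorney fees: 40% of €137,920 = €55,168
Total recovery: €137,920 + €55,168 = €193,088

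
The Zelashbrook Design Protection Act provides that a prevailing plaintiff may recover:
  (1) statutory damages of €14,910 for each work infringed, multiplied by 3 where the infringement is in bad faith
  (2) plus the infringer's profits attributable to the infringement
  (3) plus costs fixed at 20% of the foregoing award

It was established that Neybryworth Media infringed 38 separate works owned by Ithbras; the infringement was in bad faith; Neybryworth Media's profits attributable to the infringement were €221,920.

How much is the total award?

Statutory damages: 38 × €14,910 = €566,580
Trebled: 3 × €566,580 = €1,699,740
Combined award: €1,699,740 + €221,920 = €1,921,660
Costs: 20% of €1,921,660 = €384,332
Award plus costs: €1,921,660 + €384,332 = €2,305,992

€2,305,992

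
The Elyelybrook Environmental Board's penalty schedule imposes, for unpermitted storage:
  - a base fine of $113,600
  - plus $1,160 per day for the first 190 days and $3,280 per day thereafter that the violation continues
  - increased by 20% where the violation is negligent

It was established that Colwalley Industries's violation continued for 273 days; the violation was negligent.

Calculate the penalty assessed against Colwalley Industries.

First 190 days: 190 × $1,160 = $220,400
Remaining days: (273 − 190) × $3,280 = $272,240
Per-day component: $220,400 + $272,240 = $492,640
Base plus per-day: $113,600 + $492,640 = $606,240
Enhancement: 20% of $606,240 = $121,248
Enhanced fine: $606,240 + $121,248 = $727,488

$727,488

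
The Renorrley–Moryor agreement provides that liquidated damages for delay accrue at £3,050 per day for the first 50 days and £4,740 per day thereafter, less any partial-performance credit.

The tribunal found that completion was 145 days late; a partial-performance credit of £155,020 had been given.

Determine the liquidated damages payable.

First 50 days: 50 × £3,050 = £152,500
Remaining days: (145 − 50) × £4,740 = £450,300
Accrued per-day damages: £152,500 + £450,300 = £602,800
Less partial-performance credit: £602,800 − £155,020 = £447,780

£447,780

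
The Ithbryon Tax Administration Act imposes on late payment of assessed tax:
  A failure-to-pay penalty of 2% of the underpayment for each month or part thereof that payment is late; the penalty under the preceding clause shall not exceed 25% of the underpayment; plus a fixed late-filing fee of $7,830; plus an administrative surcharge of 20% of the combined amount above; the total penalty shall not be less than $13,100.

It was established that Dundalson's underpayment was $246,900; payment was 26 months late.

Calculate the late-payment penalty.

Accrued rate: 2% × 26 = 52%, capped at 25% → 25%
Failure-to-pay penalty: 25% of $246,900 = $61,725
Penalty before surcharge: $61,725 + $7,830 = $69,555
Administrative surcharge: 20% of $69,555 = $13,911
Total penalty: $69,555 + $13,911 = $83,466
Minimum $13,100: $83,466 meets the minimum, no increase.

Penalty: $83,466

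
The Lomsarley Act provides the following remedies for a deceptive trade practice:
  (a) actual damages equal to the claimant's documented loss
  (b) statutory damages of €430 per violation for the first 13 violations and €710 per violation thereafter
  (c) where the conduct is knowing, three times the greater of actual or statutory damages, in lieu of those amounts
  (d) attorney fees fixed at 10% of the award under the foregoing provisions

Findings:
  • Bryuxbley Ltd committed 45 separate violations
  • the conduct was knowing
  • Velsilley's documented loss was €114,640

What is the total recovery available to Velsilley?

€378,312

First 13 violations: 13 × €430 = €5,590
Remaining violations: (45 − 13) × €710 = €22,720
Statutory damages: €5,590 + €22,720 = €28,310
Greater of actual damages (€114,640) or statutory damages (€28,310): €114,640
Trebled: 3 × €114,640 = €343,920
Attorney fees: 10% of €343,920 = €34,392
Total recovery: €343,920 + €34,392 = €378,312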